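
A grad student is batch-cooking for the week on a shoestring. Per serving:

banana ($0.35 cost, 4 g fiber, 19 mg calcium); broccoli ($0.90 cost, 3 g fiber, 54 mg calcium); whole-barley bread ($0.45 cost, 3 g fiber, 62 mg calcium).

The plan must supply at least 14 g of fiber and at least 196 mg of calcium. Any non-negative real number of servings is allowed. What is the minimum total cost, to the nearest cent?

The cheapest plan sits at a corner of the feasible region — with two constraints it uses at most two foods.
banana only: max(14/4, 196/19) = 10.32 servings → $3.61.
broccoli only: max(14/3, 196/54) = 4.667 servings → $4.20.
whole-barley bread only: max(14/3, 196/62) = 4.667 servings → $2.10.
banana + broccoli with both tight: 1.057 servings and 3.258 servings → $3.30.
banana + whole-barley bread with both tight: 1.466 servings and 2.712 servings → $1.73.
broccoli + whole-barley bread: the both-tight solution has a negative serving — not a feasible corner.
The minimum over all feasible corners is $1.73.

$1.73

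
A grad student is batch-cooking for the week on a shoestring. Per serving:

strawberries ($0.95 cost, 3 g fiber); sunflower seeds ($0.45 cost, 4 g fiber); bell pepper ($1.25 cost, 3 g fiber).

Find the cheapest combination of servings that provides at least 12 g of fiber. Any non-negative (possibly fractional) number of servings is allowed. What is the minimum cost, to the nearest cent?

Cost per g of fiber: sunflower seeds $0.1125, strawberries $0.3167, bell pepper $0.4167.
With no serving limits, use only sunflower seeds: 12 g / 4 g = 3 servings × $0.45 = $1.35.

$1.35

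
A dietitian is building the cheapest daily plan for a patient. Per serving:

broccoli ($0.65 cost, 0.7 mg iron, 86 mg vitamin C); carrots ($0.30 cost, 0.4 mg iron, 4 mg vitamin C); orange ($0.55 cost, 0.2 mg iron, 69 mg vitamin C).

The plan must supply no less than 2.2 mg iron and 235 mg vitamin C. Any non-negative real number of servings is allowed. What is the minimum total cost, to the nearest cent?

For a min-cost LP with two ≥-constraints, a basic feasible solution has at most two positive variables.
broccoli only: max(2.2/0.7, 235/86) = 3.143 servings → $2.04.
carrots only: max(2.2/0.4, 235/4) = 58.75 servings → $17.62.
orange only: max(2.2/0.2, 235/69) = 11 servings → $6.05.
broccoli + carrots with both tight: 2.696 servings and 0.7816 servings → $1.99.
broccoli + orange with both targets exact would need a negative amount; discard.
carrots + orange with both tight: 3.91 servings and 3.179 servings → $2.92.
The minimum over all feasible corners is $1.99.

$1.99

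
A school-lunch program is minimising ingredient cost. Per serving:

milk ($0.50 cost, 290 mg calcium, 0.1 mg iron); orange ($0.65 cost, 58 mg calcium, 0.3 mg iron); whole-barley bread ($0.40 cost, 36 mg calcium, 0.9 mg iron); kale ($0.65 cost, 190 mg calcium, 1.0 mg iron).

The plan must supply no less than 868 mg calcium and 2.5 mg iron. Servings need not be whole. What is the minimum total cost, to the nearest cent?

$2.26

Check every corner: each single food scaled to meet both minima, and each pair solved so both constraints bind.
milk only: max(868/290, 2.5/0.1) = 25 servings → $12.50.
orange only: max(868/58, 2.5/0.3) = 14.97 servings → $9.73.
whole-barley bread only: max(868/36, 2.5/0.9) = 24.11 servings → $9.64.
kale only: max(868/190, 2.5/1.0) = 4.568 servings → $2.97.
milk + orange with both tight: 1.421 servings and 7.86 servings → $5.82.
milk + whole-barley bread with both tight: 2.685 servings and 2.479 servings → $2.33.
milk + kale with both tight: 1.45 servings and 2.355 servings → $2.26.
orange + whole-barley bread: intersection lies outside the first quadrant.
orange + kale with both targets exact would need a negative amount; discard.
whole-barley bread + kale: intersection lies outside the first quadrant.
So the least-cost plan costs $2.26.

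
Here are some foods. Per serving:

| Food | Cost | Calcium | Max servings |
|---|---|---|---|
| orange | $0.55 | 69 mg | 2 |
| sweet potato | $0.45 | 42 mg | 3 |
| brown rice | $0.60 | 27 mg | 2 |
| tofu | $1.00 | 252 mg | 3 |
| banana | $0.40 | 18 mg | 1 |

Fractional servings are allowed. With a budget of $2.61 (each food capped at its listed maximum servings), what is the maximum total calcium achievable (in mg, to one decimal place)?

Calcium per dollar: tofu 252, orange 125.5, sweet potato 93.33, brown rice 45, banana 45.
Take 2.61 servings of tofu: spends $2.61, +657.7 mg calcium (running total 657.7 mg).
Greedy by best ratio exhausts the cost allowance optimally: 657.7 mg.

657.7 mg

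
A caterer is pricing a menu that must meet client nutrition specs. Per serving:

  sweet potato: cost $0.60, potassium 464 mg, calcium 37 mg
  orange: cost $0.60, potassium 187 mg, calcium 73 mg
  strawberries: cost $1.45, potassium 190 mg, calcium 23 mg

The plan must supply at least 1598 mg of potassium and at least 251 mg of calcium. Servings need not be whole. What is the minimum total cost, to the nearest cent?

$2.83

Minimising a linear cost over {potassium ≥ 1598, calcium ≥ 251, servings ≥ 0} — the optimum is at a vertex, using one or two foods.
sweet potato only: max(1598/464, 251/37) = 6.784 servings → $4.07.
orange only: max(1598/187, 251/73) = 8.545 servings → $5.13.
strawberries only: max(1598/190, 251/23) = 10.91 servings → $15.82.
sweet potato + orange with both tight: 2.587 servings and 2.127 servings → $2.83.
sweet potato + strawberries with both targets exact would need a negative amount; discard.
orange + strawberries with both tight: 1.143 servings and 7.286 servings → $11.25.
The minimum over all feasible corners is $2.83.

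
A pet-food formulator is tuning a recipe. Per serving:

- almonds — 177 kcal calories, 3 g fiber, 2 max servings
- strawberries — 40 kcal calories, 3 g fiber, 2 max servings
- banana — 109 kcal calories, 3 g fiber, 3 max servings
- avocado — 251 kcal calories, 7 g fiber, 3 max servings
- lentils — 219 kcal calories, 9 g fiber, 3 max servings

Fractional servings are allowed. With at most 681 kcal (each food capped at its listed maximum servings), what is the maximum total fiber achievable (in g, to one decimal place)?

Fiber per kcal: strawberries 0.075, lentils 0.0411, avocado 0.02789, banana 0.02752, almonds 0.01695.
Take 2 servings of strawberries: uses 80 kcal, +6.0 g fiber (running total 6.0 g).
Take 2.744 servings of lentils: uses 601 kcal, +24.7 g fiber (running total 30.7 g).
Filling greedily by fiber-per-kcal is optimal for one linear limit, giving 30.7 g.

30.7 g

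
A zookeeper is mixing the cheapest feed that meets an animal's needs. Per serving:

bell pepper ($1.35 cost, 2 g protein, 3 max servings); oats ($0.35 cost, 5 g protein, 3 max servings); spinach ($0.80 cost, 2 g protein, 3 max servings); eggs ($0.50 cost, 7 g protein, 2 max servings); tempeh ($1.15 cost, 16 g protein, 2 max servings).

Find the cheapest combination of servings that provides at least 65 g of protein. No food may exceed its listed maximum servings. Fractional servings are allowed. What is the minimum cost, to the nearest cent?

Cost per g of protein: oats $0.0700, eggs $0.0714, tempeh $0.0719, spinach $0.4000, bell pepper $0.6750.
Take 3 servings of oats: +15.0 g protein for $1.05 (total $1.05, still need 50.0 g).
Take 2 servings of eggs: +14.0 g protein for $1.00 (total $2.05, still need 36.0 g).
Take 2 servings of tempeh: +32.0 g protein for $2.30 (total $4.35, still need 4.0 g).
Take 2 servings of spinach: +4.0 g protein for $1.60 (total $5.95, still need 0.0 g).
Greedy by cheapest-per-g is optimal for a single linear constraint, so the minimum cost is $5.95.

$5.95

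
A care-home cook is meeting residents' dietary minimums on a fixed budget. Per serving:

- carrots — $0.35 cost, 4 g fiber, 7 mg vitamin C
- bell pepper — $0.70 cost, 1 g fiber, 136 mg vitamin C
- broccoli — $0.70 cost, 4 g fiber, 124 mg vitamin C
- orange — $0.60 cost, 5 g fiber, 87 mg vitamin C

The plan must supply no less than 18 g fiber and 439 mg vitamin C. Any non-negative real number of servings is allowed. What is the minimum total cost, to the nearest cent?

At the optimum either one food covers both requirements or two foods hit both targets exactly; no other combination can be cheaper.
carrots only: max(18/4, 439/7) = 62.71 servings → $21.95.
bell pepper only: max(18/1, 439/136) = 18 servings → $12.60.
broccoli only: max(18/4, 439/124) = 4.5 servings → $3.15.
orange only: max(18/5, 439/87) = 5.046 servings → $3.03.
carrots + bell pepper with both tight: 3.741 servings and 3.035 servings → $3.43.
carrots + broccoli with both tight: 1.017 servings and 3.483 servings → $2.79.
carrots + orange: the both-tight solution has a negative serving — not a feasible corner.
bell pepper + broccoli with both targets exact would need a negative amount; discard.
bell pepper + orange with both tight: 1.061 servings and 3.388 servings → $2.78.
broccoli + orange with both tight: 2.312 servings and 1.75 servings → $2.67.
Cheapest feasible corner: $2.67.

$2.67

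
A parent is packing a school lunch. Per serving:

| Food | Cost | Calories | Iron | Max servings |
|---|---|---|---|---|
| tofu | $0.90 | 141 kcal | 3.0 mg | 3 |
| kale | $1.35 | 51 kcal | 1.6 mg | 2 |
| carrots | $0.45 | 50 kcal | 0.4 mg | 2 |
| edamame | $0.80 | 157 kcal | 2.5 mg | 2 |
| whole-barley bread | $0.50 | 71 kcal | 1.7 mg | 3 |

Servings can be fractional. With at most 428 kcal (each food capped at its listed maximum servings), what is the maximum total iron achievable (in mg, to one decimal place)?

10.7 mg

Iron per kcal: kale 0.03137, whole-barley bread 0.02394, tofu 0.02128, edamame 0.01592, carrots 0.008.
Take 2 servings of kale: uses 102 kcal, +3.2 mg iron (running total 3.2 mg).
Take 3 servings of whole-barley bread: uses 213 kcal, +5.1 mg iron (running total 8.3 mg).
Take 0.8014 servings of tofu: uses 113 kcal, +2.4 mg iron (running total 10.7 mg).
Filling greedily by iron-per-kcal is optimal for one linear limit, giving 10.7 mg.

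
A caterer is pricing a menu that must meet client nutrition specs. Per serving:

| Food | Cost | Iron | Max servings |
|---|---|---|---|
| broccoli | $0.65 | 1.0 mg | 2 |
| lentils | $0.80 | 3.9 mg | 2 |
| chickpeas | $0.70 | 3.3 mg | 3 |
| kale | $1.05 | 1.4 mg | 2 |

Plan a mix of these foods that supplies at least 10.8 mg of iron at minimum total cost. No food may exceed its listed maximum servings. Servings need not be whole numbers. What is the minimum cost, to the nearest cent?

$2.24

Cost per mg of iron: lentils $0.2051, chickpeas $0.2121, broccoli $0.6500, kale $0.7500.
Take 2 servings of lentils: +7.8 mg iron for $1.60 (total $1.60, still need 3.0 mg).
Take 0.9091 servings of chickpeas: +3.0 mg iron for $0.64 (total $2.24, still need 0.0 mg).
Greedy by cheapest-per-mg is optimal for a single linear constraint, so the minimum cost is $2.24.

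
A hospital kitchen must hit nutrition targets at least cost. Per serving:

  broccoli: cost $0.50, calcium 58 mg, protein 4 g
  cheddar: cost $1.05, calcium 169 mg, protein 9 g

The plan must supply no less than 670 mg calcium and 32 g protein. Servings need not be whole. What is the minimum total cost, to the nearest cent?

$4.16

A basic optimal solution has at most two foods positive. Try each food alone and each pair with both targets met exactly.
broccoli only: max(670/58, 32/4) = 11.55 servings → $5.78.
cheddar only: max(670/169, 32/9) = 3.964 servings → $4.16.
broccoli + cheddar: the both-tight solution has a negative serving — not a feasible corner.
Cheapest feasible corner: $4.16.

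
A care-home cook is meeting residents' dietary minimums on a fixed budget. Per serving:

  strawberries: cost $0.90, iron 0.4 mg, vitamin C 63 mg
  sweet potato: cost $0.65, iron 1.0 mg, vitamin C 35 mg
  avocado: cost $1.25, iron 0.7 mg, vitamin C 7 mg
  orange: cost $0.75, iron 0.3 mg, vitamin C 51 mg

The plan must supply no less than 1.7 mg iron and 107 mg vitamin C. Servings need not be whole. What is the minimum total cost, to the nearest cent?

strawberries only: max(1.7/0.4, 107/63) = 4.25 servings → $3.83.
sweet potato only: max(1.7/1.0, 107/35) = 3.057 servings → $1.99.
avocado only: max(1.7/0.7, 107/7) = 15.29 servings → $19.11.
orange only: max(1.7/0.3, 107/51) = 5.667 servings → $4.25.
strawberries + sweet potato with both tight: 0.9694 servings and 1.312 servings → $1.73.
strawberries + avocado with both tight: 1.525 servings and 1.557 servings → $3.32.
strawberries + orange with both targets exact would need a negative amount; discard.
sweet potato + avocado with both targets exact would need a negative amount; discard.
sweet potato + orange with both tight: 1.348 servings and 1.173 servings → $1.76.
avocado + orange with both tight: 1.625 servings and 1.875 servings → $3.44.
So the least-cost plan costs $1.73.

$1.73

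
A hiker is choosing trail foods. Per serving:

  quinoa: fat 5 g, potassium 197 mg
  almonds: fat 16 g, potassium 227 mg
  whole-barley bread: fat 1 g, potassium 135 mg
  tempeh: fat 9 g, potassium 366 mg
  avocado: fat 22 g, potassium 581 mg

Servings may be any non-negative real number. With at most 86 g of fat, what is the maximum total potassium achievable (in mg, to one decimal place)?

Potassium per g fat: whole-barley bread 135, tempeh 40.67, quinoa 39.4, avocado 26.41, almonds 14.19.
With no serving limits, spend the whole fat allowance on whole-barley bread: 86 g / 1 g × 135 mg = 11610.0 mg.

11610.0 mg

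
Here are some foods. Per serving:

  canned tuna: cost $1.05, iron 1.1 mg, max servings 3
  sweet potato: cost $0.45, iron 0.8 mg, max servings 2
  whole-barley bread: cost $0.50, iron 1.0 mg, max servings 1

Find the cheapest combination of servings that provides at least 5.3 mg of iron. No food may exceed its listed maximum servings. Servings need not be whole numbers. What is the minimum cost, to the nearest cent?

Cost per mg of iron: whole-barley bread $0.5000, sweet potato $0.5625, canned tuna $0.9545.
Take 1 serving of whole-barley bread: +1.0 mg iron for $0.50 (total $0.50, still need 4.3 mg).
Take 2 servings of sweet potato: +1.6 mg iron for $0.90 (total $1.40, still need 2.7 mg).
Take 2.455 servings of canned tuna: +2.7 mg iron for $2.58 (total $3.98, still need 0.0 mg).
Greedy by cheapest-per-mg is optimal for a single linear constraint, so the minimum cost is $3.98.

$3.98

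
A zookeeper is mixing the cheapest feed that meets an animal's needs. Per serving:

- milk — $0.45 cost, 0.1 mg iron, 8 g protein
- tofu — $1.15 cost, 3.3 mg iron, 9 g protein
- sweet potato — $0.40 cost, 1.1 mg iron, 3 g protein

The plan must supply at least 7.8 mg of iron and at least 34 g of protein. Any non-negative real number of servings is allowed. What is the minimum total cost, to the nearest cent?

$3.40

Compare the cost at each extreme point of the feasible region.
milk only: max(7.8/0.1, 34/8) = 78 servings → $35.10.
tofu only: max(7.8/3.3, 34/9) = 3.778 servings → $4.34.
sweet potato only: max(7.8/1.1, 34/3) = 11.33 servings → $4.53.
milk + tofu with both tight: 1.647 servings and 2.314 servings → $3.40.
milk + sweet potato with both tight: 1.647 servings and 6.941 servings → $3.52.
tofu + sweet potato (both tight): parallel constraints — no distinct corner.
Cheapest feasible corner: $3.40.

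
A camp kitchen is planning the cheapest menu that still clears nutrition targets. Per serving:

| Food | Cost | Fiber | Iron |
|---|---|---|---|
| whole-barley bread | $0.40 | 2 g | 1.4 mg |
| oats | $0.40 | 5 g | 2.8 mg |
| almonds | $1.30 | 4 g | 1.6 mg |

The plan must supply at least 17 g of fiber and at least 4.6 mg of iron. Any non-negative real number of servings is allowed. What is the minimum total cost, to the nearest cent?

$1.36

Compare the cost at each extreme point of the feasible region.
whole-barley bread only: max(17/2, 4.6/1.4) = 8.5 servings → $3.40.
oats only: max(17/5, 4.6/2.8) = 3.4 servings → $1.36.
almonds only: max(17/4, 4.6/1.6) = 4.25 servings → $5.53.
whole-barley bread + oats: intersection lies outside the first quadrant.
whole-barley bread + almonds with both targets exact would need a negative amount; discard.
oats + almonds with both targets exact would need a negative amount; discard.
The minimum over all feasible corners is $1.36.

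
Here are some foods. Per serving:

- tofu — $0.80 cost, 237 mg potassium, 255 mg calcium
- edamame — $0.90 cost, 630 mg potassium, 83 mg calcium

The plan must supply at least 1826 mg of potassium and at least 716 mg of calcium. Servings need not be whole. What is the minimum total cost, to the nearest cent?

$3.59

This is a tiny linear program; its minimum lies at a vertex of the feasible set. List the vertices and price them.
tofu only: max(1826/237, 716/255) = 7.705 servings → $6.16.
edamame only: max(1826/630, 716/83) = 8.627 servings → $7.76.
tofu + edamame with both tight: 2.125 servings and 2.099 servings → $3.59.
So the least-cost plan costs $3.59.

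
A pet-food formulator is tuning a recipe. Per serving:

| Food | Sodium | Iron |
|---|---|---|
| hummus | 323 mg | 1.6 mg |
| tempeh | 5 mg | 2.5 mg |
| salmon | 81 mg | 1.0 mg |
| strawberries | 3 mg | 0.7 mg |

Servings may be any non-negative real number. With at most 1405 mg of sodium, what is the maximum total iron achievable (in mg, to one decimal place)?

Iron per mg sodium: tempeh 0.5, strawberries 0.2333, salmon 0.01235, hummus 0.004954.
With no serving limits, spend the whole sodium allowance on tempeh: 1405 mg / 5 mg × 2.5 mg = 702.5 mg.

702.5 mg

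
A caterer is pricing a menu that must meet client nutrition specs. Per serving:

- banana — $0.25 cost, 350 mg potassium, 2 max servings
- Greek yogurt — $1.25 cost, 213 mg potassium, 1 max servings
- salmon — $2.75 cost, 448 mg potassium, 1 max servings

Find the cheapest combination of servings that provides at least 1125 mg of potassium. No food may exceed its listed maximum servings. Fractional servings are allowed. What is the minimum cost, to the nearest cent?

$3.05

Cost per mg of potassium: banana $0.0007, Greek yogurt $0.0059, salmon $0.0061.
Take 2 servings of banana: +700.0 mg potassium for $0.50 (total $0.50, still need 425.0 mg).
Take 1 serving of Greek yogurt: +213.0 mg potassium for $1.25 (total $1.75, still need 212.0 mg).
Take 0.4732 servings of salmon: +212.0 mg potassium for $1.30 (total $3.05, still need 0.0 mg).
Filling from the cheapest source first is optimal under one linear minimum: $3.05.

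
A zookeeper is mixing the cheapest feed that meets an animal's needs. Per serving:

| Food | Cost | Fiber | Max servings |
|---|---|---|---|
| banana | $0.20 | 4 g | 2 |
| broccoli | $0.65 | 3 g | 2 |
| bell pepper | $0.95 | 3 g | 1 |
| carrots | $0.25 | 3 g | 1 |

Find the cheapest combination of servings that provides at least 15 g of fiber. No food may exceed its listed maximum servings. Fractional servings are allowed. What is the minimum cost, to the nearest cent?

Cost per g of fiber: banana $0.0500, carrots $0.0833, broccoli $0.2167, bell pepper $0.3167.
Take 2 servings of banana: +8.0 g fiber for $0.40 (total $0.40, still need 7.0 g).
Take 1 serving of carrots: +3.0 g fiber for $0.25 (total $0.65, still need 4.0 g).
Take 1.333 servings of broccoli: +4.0 g fiber for $0.87 (total $1.52, still need 0.0 g).
Filling from the cheapest source first is optimal under one linear minimum: $1.52.

$1.52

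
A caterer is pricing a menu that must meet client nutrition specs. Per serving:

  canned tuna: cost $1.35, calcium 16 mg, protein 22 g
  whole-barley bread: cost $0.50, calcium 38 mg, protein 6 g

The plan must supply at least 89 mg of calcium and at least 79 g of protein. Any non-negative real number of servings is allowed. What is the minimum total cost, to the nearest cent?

Check every corner: each single food scaled to meet both minima, and each pair solved so both constraints bind.
canned tuna only: max(89/16, 79/22) = 5.562 servings → $7.51.
whole-barley bread only: max(89/38, 79/6) = 13.17 servings → $6.58.
canned tuna + whole-barley bread with both tight: 3.335 servings and 0.9378 servings → $4.97.
The minimum over all feasible corners is $4.97.

$4.97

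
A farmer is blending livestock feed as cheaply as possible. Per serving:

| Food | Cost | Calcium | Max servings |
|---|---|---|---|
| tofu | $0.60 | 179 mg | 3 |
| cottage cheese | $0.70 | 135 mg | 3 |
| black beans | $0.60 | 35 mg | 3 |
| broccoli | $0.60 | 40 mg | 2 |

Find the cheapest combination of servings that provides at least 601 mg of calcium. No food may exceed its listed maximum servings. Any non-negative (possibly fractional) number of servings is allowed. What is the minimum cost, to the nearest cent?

Cost per mg of calcium: tofu $0.0034, cottage cheese $0.0052, broccoli $0.0150, black beans $0.0171.
Take 3 servings of tofu: +537.0 mg calcium for $1.80 (total $1.80, still need 64.0 mg).
Take 0.4741 servings of cottage cheese: +64.0 mg calcium for $0.33 (total $2.13, still need 0.0 mg).
Filling from the cheapest source first is optimal under one linear minimum: $2.13.

$2.13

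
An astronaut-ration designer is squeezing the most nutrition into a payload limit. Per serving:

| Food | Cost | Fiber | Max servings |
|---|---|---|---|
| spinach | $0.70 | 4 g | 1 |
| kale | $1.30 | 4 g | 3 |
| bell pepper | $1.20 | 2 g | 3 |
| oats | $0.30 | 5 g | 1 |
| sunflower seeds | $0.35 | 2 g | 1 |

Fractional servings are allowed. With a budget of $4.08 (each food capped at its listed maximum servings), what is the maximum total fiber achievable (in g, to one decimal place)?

Fiber per dollar: oats 16.67, spinach 5.714, sunflower seeds 5.714, kale 3.077, bell pepper 1.667.
Take 1 serving of oats: spends $0.30, +5.0 g fiber (running total 5.0 g).
Take 1 serving of spinach: spends $0.70, +4.0 g fiber (running total 9.0 g).
Take 1 serving of sunflower seeds: spends $0.35, +2.0 g fiber (running total 11.0 g).
Take 2.1 servings of kale: spends $2.73, +8.4 g fiber (running total 19.4 g).
Greedy by best ratio exhausts the cost allowance optimally: 19.4 g.

19.4 g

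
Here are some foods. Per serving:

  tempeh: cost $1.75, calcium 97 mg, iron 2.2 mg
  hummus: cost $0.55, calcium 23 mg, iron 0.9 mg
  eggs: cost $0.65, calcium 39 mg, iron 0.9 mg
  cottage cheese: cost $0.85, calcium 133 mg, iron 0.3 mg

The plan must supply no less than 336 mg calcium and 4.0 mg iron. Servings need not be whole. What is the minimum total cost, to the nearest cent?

$3.69

Check every corner: each single food scaled to meet both minima, and each pair solved so both constraints bind.
tempeh only: max(336/97, 4.0/2.2) = 3.464 servings → $6.06.
hummus only: max(336/23, 4.0/0.9) = 14.61 servings → $8.03.
eggs only: max(336/39, 4.0/0.9) = 8.615 servings → $5.60.
cottage cheese only: max(336/133, 4.0/0.3) = 13.33 servings → $11.33.
tempeh + hummus with both targets exact would need a negative amount; discard.
tempeh + eggs with both targets exact would need a negative amount; discard.
tempeh + cottage cheese with both tight: 1.636 servings and 1.333 servings → $4.00.
hummus + eggs: intersection lies outside the first quadrant.
hummus + cottage cheese with both tight: 3.823 servings and 1.865 servings → $3.69.
eggs + cottage cheese with both tight: 3.993 servings and 1.356 servings → $3.75.
Cheapest feasible corner: $3.69.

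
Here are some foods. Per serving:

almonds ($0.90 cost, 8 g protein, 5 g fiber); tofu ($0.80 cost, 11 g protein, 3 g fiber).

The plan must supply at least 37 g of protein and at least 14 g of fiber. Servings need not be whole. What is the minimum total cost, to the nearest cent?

$3.13

Check every corner: each single food scaled to meet both minima, and each pair solved so both constraints bind.
almonds only: max(37/8, 14/5) = 4.625 servings → $4.16.
tofu only: max(37/11, 14/3) = 4.667 servings → $3.73.
almonds + tofu with both tight: 1.387 servings and 2.355 servings → $3.13.
So the least-cost plan costs $3.13.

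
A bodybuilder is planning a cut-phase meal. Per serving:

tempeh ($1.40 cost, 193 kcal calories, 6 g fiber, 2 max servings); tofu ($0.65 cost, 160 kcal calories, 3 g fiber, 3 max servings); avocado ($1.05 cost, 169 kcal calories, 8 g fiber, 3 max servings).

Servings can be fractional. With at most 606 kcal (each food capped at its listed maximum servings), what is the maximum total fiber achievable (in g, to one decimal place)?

Fiber per kcal: avocado 0.04734, tempeh 0.03109, tofu 0.01875.
Take 3 servings of avocado: uses 507 kcal, +24.0 g fiber (running total 24.0 g).
Take 0.513 servings of tempeh: uses 99 kcal, +3.1 g fiber (running total 27.1 g).
Greedy by best ratio exhausts the calories allowance optimally: 27.1 g.

27.1 g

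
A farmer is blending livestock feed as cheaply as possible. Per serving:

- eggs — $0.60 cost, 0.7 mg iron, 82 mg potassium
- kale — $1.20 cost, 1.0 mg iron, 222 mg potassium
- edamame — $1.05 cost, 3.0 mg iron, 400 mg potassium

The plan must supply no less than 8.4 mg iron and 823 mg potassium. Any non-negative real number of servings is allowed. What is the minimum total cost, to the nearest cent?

Compare the cost at each extreme point of the feasible region.
eggs only: max(8.4/0.7, 823/82) = 12 servings → $7.20.
kale only: max(8.4/1.0, 823/222) = 8.4 servings → $10.08.
edamame only: max(8.4/3.0, 823/400) = 2.8 servings → $2.94.
eggs + kale: the both-tight solution has a negative serving — not a feasible corner.
eggs + edamame with both targets exact would need a negative amount; discard.
kale + edamame: intersection lies outside the first quadrant.
Cheapest feasible corner: $2.94.

$2.94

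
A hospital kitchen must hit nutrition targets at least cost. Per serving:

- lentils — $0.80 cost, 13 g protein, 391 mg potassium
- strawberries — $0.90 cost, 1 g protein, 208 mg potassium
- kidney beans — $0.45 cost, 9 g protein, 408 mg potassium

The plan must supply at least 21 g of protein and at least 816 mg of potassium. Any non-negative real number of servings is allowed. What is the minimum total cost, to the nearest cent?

The cheapest plan sits at a corner of the feasible region — with two constraints it uses at most two foods.
lentils only: max(21/13, 816/391) = 2.087 servings → $1.67.
strawberries only: max(21/1, 816/208) = 21 servings → $18.90.
kidney beans only: max(21/9, 816/408) = 2.333 servings → $1.05.
lentils + strawberries with both tight: 1.536 servings and 1.036 servings → $2.16.
lentils + kidney beans with both tight: 0.6857 servings and 1.343 servings → $1.15.
strawberries + kidney beans: intersection lies outside the first quadrant.
So the least-cost plan costs $1.05.

$1.05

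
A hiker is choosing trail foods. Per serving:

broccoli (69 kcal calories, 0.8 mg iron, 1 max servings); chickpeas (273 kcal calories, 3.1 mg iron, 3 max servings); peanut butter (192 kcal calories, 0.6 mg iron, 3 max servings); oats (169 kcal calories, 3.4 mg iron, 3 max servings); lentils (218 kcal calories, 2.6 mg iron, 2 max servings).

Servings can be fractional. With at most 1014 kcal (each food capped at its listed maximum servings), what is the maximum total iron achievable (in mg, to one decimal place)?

Iron per kcal: oats 0.02012, lentils 0.01193, broccoli 0.01159, chickpeas 0.01136, peanut butter 0.003125.
Take 3 servings of oats: uses 507 kcal, +10.2 mg iron (running total 10.2 mg).
Take 2 servings of lentils: uses 436 kcal, +5.2 mg iron (running total 15.4 mg).
Take 1 serving of broccoli: uses 69 kcal, +0.8 mg iron (running total 16.2 mg).
Take 0.007326 servings of chickpeas: uses 2 kcal, +0.0 mg iron (running total 16.2 mg).
Greedy by best ratio exhausts the calories allowance optimally: 16.2 mg.

16.2 mg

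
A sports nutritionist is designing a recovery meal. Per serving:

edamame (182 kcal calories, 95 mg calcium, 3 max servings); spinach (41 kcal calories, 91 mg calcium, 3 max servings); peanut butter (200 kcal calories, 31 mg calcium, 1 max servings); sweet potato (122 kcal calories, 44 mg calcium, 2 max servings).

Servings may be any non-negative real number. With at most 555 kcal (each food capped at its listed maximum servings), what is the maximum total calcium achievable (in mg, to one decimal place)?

498.5 mg

Calcium per kcal: spinach 2.22, edamame 0.522, sweet potato 0.3607, peanut butter 0.155.
Take 3 servings of spinach: uses 123 kcal, +273.0 mg calcium (running total 273.0 mg).
Take 2.374 servings of edamame: uses 432 kcal, +225.5 mg calcium (running total 498.5 mg).
Filling greedily by calcium-per-kcal is optimal for one linear limit, giving 498.5 mg.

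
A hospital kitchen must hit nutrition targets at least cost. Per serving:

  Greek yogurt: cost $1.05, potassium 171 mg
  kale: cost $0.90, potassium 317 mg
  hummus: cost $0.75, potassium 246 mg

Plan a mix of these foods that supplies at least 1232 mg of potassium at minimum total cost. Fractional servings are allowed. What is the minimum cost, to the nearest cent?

Cost per mg of potassium: kale $0.0028, hummus $0.0030, Greek yogurt $0.0061.
With no serving limits, use only kale: 1232 mg / 317 mg = 3.886 servings × $0.90 = $3.50.

$3.50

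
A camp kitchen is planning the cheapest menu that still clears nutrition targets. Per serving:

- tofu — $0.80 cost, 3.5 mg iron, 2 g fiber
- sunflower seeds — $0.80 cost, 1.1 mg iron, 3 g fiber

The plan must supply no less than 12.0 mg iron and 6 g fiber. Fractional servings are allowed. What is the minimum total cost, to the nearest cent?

A basic optimal solution has at most two foods positive. Try each food alone and each pair with both targets met exactly.
tofu only: max(12.0/3.5, 6/2) = 3.429 servings → $2.74.
sunflower seeds only: max(12.0/1.1, 6/3) = 10.91 servings → $8.73.
tofu + sunflower seeds: the both-tight solution has a negative serving — not a feasible corner.
Cheapest feasible corner: $2.74.

$2.74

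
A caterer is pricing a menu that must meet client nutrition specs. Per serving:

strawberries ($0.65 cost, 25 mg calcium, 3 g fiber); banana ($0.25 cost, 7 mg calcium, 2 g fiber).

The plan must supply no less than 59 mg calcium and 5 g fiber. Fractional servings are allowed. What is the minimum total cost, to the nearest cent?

The cheapest plan sits at a corner of the feasible region — with two constraints it uses at most two foods.
strawberries only: max(59/25, 5/3) = 2.36 servings → $1.53.
banana only: max(59/7, 5/2) = 8.429 servings → $2.11.
strawberries + banana with both targets exact would need a negative amount; discard.
Cheapest feasible corner: $1.53.

$1.53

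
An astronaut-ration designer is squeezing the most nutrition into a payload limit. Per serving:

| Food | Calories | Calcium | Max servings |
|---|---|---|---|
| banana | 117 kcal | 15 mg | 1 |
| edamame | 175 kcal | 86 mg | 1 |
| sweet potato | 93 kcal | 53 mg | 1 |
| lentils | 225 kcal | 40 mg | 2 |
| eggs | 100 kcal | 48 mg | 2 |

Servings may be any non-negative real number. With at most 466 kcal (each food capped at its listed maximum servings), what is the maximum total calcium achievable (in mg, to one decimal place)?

Calcium per kcal: sweet potato 0.5699, edamame 0.4914, eggs 0.48, lentils 0.1778, banana 0.1282.
Take 1 serving of sweet potato: uses 93 kcal, +53.0 mg calcium (running total 53.0 mg).
Take 1 serving of edamame: uses 175 kcal, +86.0 mg calcium (running total 139.0 mg).
Take 1.98 servings of eggs: uses 198 kcal, +95.0 mg calcium (running total 234.0 mg).
Filling greedily by calcium-per-kcal is optimal for one linear limit, giving 234.0 mg.

234.0 mg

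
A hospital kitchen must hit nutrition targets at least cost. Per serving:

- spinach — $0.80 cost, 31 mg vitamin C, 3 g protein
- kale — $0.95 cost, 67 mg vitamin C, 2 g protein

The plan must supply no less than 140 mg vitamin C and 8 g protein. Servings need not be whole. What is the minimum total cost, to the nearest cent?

Compare the cost at each extreme point of the feasible region.
spinach only: max(140/31, 8/3) = 4.516 servings → $3.61.
kale only: max(140/67, 8/2) = 4 servings → $3.80.
spinach + kale with both tight: 1.842 servings and 1.237 servings → $2.65.
Cheapest feasible corner: $2.65.

$2.65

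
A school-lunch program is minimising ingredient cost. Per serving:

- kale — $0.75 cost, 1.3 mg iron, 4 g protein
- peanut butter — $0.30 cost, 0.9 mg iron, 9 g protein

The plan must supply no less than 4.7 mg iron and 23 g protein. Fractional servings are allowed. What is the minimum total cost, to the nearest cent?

$1.57

This is a tiny linear program; its minimum lies at a vertex of the feasible set. List the vertices and price them.
kale only: max(4.7/1.3, 23/4) = 5.75 servings → $4.31.
peanut butter only: max(4.7/0.9, 23/9) = 5.222 servings → $1.57.
kale + peanut butter with both tight: 2.667 servings and 1.37 servings → $2.41.
The minimum over all feasible corners is $1.57.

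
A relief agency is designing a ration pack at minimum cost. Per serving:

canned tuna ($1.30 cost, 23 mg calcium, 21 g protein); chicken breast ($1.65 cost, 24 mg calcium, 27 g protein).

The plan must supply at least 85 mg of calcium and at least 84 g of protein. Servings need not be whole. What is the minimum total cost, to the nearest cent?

$5.17

canned tuna only: max(85/23, 84/21) = 4 servings → $5.20.
chicken breast only: max(85/24, 84/27) = 3.542 servings → $5.84.
canned tuna + chicken breast with both tight: 2.385 servings and 1.256 servings → $5.17.
So the least-cost plan costs $5.17.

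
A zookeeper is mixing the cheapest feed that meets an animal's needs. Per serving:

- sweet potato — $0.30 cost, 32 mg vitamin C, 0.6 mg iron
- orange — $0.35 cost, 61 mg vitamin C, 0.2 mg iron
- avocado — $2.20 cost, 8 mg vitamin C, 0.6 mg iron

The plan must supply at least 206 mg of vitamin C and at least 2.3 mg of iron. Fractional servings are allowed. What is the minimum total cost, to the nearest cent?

$1.56

A basic optimal solution has at most two foods positive. Try each food alone and each pair with both targets met exactly.
sweet potato only: max(206/32, 2.3/0.6) = 6.438 servings → $1.93.
orange only: max(206/61, 2.3/0.2) = 11.5 servings → $4.03.
avocado only: max(206/8, 2.3/0.6) = 25.75 servings → $56.65.
sweet potato + orange with both tight: 3.281 servings and 1.656 servings → $1.56.
sweet potato + avocado: intersection lies outside the first quadrant.
orange + avocado with both tight: 3.006 servings and 2.831 servings → $7.28.
Cheapest feasible corner: $1.56.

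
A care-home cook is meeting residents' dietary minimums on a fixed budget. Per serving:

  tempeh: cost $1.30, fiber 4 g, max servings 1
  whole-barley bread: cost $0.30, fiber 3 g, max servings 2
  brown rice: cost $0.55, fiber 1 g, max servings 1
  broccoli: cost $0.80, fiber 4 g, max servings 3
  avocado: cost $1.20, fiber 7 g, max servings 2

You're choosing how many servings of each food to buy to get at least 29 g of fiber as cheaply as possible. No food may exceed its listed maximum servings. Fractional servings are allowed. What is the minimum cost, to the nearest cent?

Cost per g of fiber: whole-barley bread $0.1000, avocado $0.1714, broccoli $0.2000, tempeh $0.3250, brown rice $0.5500.
Take 2 servings of whole-barley bread: +6.0 g fiber for $0.60 (total $0.60, still need 23.0 g).
Take 2 servings of avocado: +14.0 g fiber for $2.40 (total $3.00, still need 9.0 g).
Take 2.25 servings of broccoli: +9.0 g fiber for $1.80 (total $4.80, still need 0.0 g).
Greedy by cheapest-per-g is optimal for a single linear constraint, so the minimum cost is $4.80.

$4.80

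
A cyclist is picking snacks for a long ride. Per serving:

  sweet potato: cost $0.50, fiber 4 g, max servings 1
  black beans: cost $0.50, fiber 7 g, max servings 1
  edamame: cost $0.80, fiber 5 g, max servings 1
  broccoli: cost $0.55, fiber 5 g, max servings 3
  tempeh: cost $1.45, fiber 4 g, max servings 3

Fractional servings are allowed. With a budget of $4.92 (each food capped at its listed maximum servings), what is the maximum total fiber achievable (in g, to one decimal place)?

Fiber per dollar: black beans 14, broccoli 9.091, sweet potato 8, edamame 6.25, tempeh 2.759.
Take 1 serving of black beans: spends $0.50, +7.0 g fiber (running total 7.0 g).
Take 3 servings of broccoli: spends $1.65, +15.0 g fiber (running total 22.0 g).
Take 1 serving of sweet potato: spends $0.50, +4.0 g fiber (running total 26.0 g).
Take 1 serving of edamame: spends $0.80, +5.0 g fiber (running total 31.0 g).
Take 1.014 servings of tempeh: spends $1.47, +4.1 g fiber (running total 35.1 g).
Filling greedily by fiber-per-dollar is optimal for one linear limit, giving 35.1 g.

35.1 g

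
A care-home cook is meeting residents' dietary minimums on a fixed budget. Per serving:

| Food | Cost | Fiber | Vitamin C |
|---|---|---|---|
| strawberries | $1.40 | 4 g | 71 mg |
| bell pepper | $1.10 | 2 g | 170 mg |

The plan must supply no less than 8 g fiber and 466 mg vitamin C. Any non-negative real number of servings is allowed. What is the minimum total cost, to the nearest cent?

$3.76

Two binding constraints pin down two serving amounts, so the optimal mix uses at most two foods. The candidates are each food alone (scaled to the tighter of fiber/vitamin C) and each pair with both constraints tight.
strawberries only: max(8/4, 466/71) = 6.563 servings → $9.19.
bell pepper only: max(8/2, 466/170) = 4 servings → $4.40.
strawberries + bell pepper with both tight: 0.7955 servings and 2.409 servings → $3.76.
So the least-cost plan costs $3.76.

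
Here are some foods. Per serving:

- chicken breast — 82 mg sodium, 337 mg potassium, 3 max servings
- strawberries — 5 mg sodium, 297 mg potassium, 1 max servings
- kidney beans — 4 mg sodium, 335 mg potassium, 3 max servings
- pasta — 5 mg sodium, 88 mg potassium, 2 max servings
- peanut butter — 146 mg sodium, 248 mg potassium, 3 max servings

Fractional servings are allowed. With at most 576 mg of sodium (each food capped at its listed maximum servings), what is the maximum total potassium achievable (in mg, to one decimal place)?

Potassium per mg sodium: kidney beans 83.75, strawberries 59.4, pasta 17.6, chicken breast 4.11, peanut butter 1.699.
Take 3 servings of kidney beans: uses 12 mg sodium, +1005.0 mg potassium (running total 1005.0 mg).
Take 1 serving of strawberries: uses 5 mg sodium, +297.0 mg potassium (running total 1302.0 mg).
Take 2 servings of pasta: uses 10 mg sodium, +176.0 mg potassium (running total 1478.0 mg).
Take 3 servings of chicken breast: uses 246 mg sodium, +1011.0 mg potassium (running total 2489.0 mg).
Take 2.075 servings of peanut butter: uses 303 mg sodium, +514.7 mg potassium (running total 3003.7 mg).
Filling greedily by potassium-per-mg sodium is optimal for one linear limit, giving 3003.7 mg.

3003.7 mg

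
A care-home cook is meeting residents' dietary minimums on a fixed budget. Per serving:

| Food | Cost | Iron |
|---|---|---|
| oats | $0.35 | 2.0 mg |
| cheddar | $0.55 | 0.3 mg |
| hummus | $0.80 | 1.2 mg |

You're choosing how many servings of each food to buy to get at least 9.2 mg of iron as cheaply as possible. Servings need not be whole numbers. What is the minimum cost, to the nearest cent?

$1.61

Cost per mg of iron: oats $0.1750, hummus $0.6667, cheddar $1.8333.
With no serving limits, use only oats: 9.2 mg / 2.0 mg = 4.6 servings × $0.35 = $1.61.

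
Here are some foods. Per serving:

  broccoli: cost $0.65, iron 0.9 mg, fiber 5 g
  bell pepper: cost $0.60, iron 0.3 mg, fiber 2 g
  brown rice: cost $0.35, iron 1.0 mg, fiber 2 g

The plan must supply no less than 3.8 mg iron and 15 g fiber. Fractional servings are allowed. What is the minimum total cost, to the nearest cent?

Minimising a linear cost over {iron ≥ 3.8, fiber ≥ 15, servings ≥ 0} — the optimum is at a vertex, using one or two foods.
broccoli only: max(3.8/0.9, 15/5) = 4.222 servings → $2.74.
bell pepper only: max(3.8/0.3, 15/2) = 12.67 servings → $7.60.
brown rice only: max(3.8/1.0, 15/2) = 7.5 servings → $2.62.
broccoli + bell pepper: the both-tight solution has a negative serving — not a feasible corner.
broccoli + brown rice with both tight: 2.312 servings and 1.719 servings → $2.10.
bell pepper + brown rice with both tight: 5.286 servings and 2.214 servings → $3.95.
So the least-cost plan costs $2.10.

$2.10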